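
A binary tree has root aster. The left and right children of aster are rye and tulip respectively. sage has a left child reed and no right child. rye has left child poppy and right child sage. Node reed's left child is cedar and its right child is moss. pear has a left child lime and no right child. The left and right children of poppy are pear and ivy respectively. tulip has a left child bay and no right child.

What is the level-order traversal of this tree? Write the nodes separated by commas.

aster, rye, tulip, poppy, sage, bay, pear, ivy, reed, lime, cedar, moss

Level-order visits nodes level by level from the root, left to right within each level.
Level 0: aster
Level 1: rye, tulip
Level 2: poppy, sage, bay
Level 3: pear, ivy, reed
Level 4: lime, cedar, moss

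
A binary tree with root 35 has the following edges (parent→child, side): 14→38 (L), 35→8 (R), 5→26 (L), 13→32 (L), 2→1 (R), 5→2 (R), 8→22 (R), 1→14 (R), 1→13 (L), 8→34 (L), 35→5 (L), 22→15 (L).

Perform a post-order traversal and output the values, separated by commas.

Post-order visits the left subtree, then the right subtree, then the node.
At 35: go left to 5.
  At 5: go left to 26.
    26 is a leaf — visit 26.
  At 5: go right to 2.
    At 2: no left child.
    At 2: go right to 1.
      At 1: go left to 13.
        At 13: go left to 32.
          32 is a leaf — visit 32.
        At 13: no right child.
        Visit 13.
      At 1: go right to 14.
        At 14: go left to 38.
          38 is a leaf — visit 38.
        At 14: no right child.
        Visit 14.
      Visit 1.
    Visit 2.
  Visit 5.
At 35: go right to 8.
  At 8: go left to 34.
    34 is a leaf — visit 34.
  At 8: go right to 22.
    At 22: go left to 15.
      15 is a leaf — visit 15.
    At 22: no right child.
    Visit 22.
  Visit 8.
Visit 35.

26, 32, 13, 38, 14, 1, 2, 5, 34, 15, 22, 8, 35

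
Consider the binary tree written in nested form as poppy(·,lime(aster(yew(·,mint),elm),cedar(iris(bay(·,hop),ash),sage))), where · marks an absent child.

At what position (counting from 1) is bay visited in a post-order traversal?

6

Post-order visits the left subtree, then the right subtree, then the node.
At poppy: no left child.
At poppy: go right to lime.
  At lime: go left to aster.
    At aster: go left to yew.
      At yew: no left child.
      At yew: go right to mint.
        mint is a leaf — visit mint.
      Visit yew.
    At aster: go right to elm.
      elm is a leaf — visit elm.
    Visit aster.
  At lime: go right to cedar.
    At cedar: go left to iris.
      At iris: go left to bay.
        At bay: no left child.
        At bay: go right to hop.
          hop is a leaf — visit hop.
        Visit bay.
      At iris: go right to ash.
        ash is a leaf — visit ash.
      Visit iris.
    At cedar: go right to sage.
      sage is a leaf — visit sage.
    Visit cedar.
  Visit lime.
Visit poppy.
Full post-order sequence: mint, yew, elm, aster, hop, bay, ash, iris, sage, cedar, lime, poppy.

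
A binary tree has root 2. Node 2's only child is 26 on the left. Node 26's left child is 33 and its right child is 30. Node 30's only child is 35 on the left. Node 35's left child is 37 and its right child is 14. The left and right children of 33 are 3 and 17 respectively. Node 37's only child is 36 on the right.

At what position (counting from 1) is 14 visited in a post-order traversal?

Post-order visits the left subtree, then the right subtree, then the node.
At 2: go left to 26.
  At 26: go left to 33.
    At 33: go left to 3.
      3 is a leaf — visit 3.
    At 33: go right to 17.
      17 is a leaf — visit 17.
    Visit 33.
  At 26: go right to 30.
    At 30: go left to 35.
      At 35: go left to 37.
        At 37: no left child.
        At 37: go right to 36.
          36 is a leaf — visit 36.
        Visit 37.
      At 35: go right to 14.
        14 is a leaf — visit 14.
      Visit 35.
    At 30: no right child.
    Visit 30.
  Visit 26.
At 2: no right child.
Visit 2.
Full post-order sequence: 3, 17, 33, 36, 37, 14, 35, 30, 26, 2.

6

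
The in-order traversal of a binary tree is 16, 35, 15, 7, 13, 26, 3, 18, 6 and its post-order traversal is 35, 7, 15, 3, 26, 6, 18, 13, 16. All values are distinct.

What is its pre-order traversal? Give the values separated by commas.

16, 13, 15, 35, 7, 18, 26, 3, 6

The last element of post-order is the root; it splits in-order into left and right subtrees.
Root 16: left subtree has 0 nodes { }, right has 8 {35, 15, 7, 13, 26, 3, 18, 6}.
  Root 13: left subtree has 3 nodes {35, 15, 7}, right has 4 {26, 3, 18, 6}.
    Root 15: left subtree has 1 node {35}, right has 1 {7}.
    Root 18: left subtree has 2 nodes {26, 3}, right has 1 {6}.
      Root 26: left subtree has 0 nodes { }, right has 1 {3}.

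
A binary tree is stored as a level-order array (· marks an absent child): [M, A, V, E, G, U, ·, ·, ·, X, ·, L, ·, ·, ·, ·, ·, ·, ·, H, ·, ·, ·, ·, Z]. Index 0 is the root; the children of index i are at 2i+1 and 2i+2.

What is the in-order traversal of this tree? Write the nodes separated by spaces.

In-order visits the left subtree, then the node, then the right subtree.
At M: go left to A.
  At A: go left to E.
    E is a leaf — visit E.
  Visit A.
  At A: go right to G.
    At G: go left to X.
      At X: go left to H.
        H is a leaf — visit H.
      Visit X.
      At X: no right child.
    Visit G.
    At G: no right child.
Visit M.
At M: go right to V.
  At V: go left to U.
    At U: go left to L.
      At L: no left child.
      Visit L.
      At L: go right to Z.
        Z is a leaf — visit Z.
    Visit U.
    At U: no right child.
  Visit V.
  At V: no right child.

E A H X G M L Z U V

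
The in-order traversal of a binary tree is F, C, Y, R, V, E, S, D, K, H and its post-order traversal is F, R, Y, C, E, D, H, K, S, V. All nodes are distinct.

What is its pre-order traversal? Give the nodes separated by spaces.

The last element of post-order is the root; it splits in-order into left and right subtrees.
Root V: left subtree has 4 nodes {F, C, Y, R}, right has 5 {E, S, D, K, H}.
  Root C: left subtree has 1 node {F}, right has 2 {Y, R}.
    Root Y: left subtree has 0 nodes { }, right has 1 {R}.
  Root S: left subtree has 1 node {E}, right has 3 {D, K, H}.
    Root K: left subtree has 1 node {D}, right has 1 {H}.

V C F Y R S E K D H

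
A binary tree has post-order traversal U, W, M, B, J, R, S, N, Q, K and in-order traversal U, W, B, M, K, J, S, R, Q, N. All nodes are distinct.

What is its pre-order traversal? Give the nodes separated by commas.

The last element of post-order is the root; it splits in-order into left and right subtrees.
Root K: left subtree has 4 nodes {U, W, B, M}, right has 5 {J, S, R, Q, N}.
  Root B: left subtree has 2 nodes {U, W}, right has 1 {M}.
    Root W: left subtree has 1 node {U}, right has 0 { }.
  Root Q: left subtree has 3 nodes {J, S, R}, right has 1 {N}.
    Root S: left subtree has 1 node {J}, right has 1 {R}.

K, B, W, U, M, Q, S, J, R, N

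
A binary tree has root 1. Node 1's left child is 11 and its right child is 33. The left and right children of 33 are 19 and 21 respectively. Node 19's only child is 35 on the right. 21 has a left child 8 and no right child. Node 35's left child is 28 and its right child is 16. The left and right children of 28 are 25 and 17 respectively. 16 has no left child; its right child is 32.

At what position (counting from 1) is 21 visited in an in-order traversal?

In-order visits the left subtree, then the node, then the right subtree.
At 1: go left to 11.
  11 is a leaf — visit 11.
Visit 1.
At 1: go right to 33.
  At 33: go left to 19.
    At 19: no left child.
    Visit 19.
    At 19: go right to 35.
      At 35: go left to 28.
        At 28: go left to 25.
          25 is a leaf — visit 25.
        Visit 28.
        At 28: go right to 17.
          17 is a leaf — visit 17.
      Visit 35.
      At 35: go right to 16.
        At 16: no left child.
        Visit 16.
        At 16: go right to 32.
          32 is a leaf — visit 32.
  Visit 33.
  At 33: go right to 21.
    At 21: go left to 8.
      8 is a leaf — visit 8.
    Visit 21.
    At 21: no right child.
Full in-order sequence: 11, 1, 19, 25, 28, 17, 35, 16, 32, 33, 8, 21.

12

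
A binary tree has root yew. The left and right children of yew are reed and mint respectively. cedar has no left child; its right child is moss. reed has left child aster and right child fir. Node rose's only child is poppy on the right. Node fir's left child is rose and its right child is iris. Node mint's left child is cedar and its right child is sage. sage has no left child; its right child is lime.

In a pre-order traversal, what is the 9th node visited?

cedar

Pre-order visits the node, then its left subtree, then its right subtree.
Visit yew.
At yew: go left to reed.
  Visit reed.
  At reed: go left to aster.
    aster is a leaf — visit aster.
  At reed: go right to fir.
    Visit fir.
    At fir: go left to rose.
      Visit rose.
      At rose: no left child.
      At rose: go right to poppy.
        poppy is a leaf — visit poppy.
    At fir: go right to iris.
      iris is a leaf — visit iris.
At yew: go right to mint.
  Visit mint.
  At mint: go left to cedar.
    Visit cedar.
    At cedar: no left child.
    At cedar: go right to moss.
      moss is a leaf — visit moss.
  At mint: go right to sage.
    Visit sage.
    At sage: no left child.
    At sage: go right to lime.
      lime is a leaf — visit lime.
Full pre-order sequence: yew, reed, aster, fir, rose, poppy, iris, mint, cedar, moss, sage, lime.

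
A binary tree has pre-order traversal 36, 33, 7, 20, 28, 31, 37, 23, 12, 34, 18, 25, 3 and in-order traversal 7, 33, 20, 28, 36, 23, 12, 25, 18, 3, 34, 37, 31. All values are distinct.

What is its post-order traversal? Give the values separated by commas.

The first element of pre-order is the root; it splits in-order into left and right subtrees.
Root 36: left subtree has 4 nodes {7, 33, 20, 28}, right has 8 {23, 12, 25, 18, 3, 34, 37, 31}.
  Root 33: left subtree has 1 node {7}, right has 2 {20, 28}.
    Root 20: left subtree has 0 nodes { }, right has 1 {28}.
  Root 31: left subtree has 7 nodes {23, 12, 25, 18, 3, 34, 37}, right has 0 { }.
    Root 37: left subtree has 6 nodes {23, 12, 25, 18, 3, 34}, right has 0 { }.
      Root 23: left subtree has 0 nodes { }, right has 5 {12, 25, 18, 3, 34}.
        Root 12: left subtree has 0 nodes { }, right has 4 {25, 18, 3, 34}.
          Root 34: left subtree has 3 nodes {25, 18, 3}, right has 0 { }.
            Root 18: left subtree has 1 node {25}, right has 1 {3}.

7, 28, 20, 33, 25, 3, 18, 34, 12, 23, 37, 31, 36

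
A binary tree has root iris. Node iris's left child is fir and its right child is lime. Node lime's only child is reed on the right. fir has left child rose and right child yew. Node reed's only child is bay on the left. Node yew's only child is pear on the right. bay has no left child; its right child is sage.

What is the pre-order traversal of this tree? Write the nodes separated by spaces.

iris fir rose yew pear lime reed bay sage

Pre-order visits the node, then its left subtree, then its right subtree.
Visit iris.
At iris: go left to fir.
  Visit fir.
  At fir: go left to rose.
    rose is a leaf — visit rose.
  At fir: go right to yew.
    Visit yew.
    At yew: no left child.
    At yew: go right to pear.
      pear is a leaf — visit pear.
At iris: go right to lime.
  Visit lime.
  At lime: no left child.
  At lime: go right to reed.
    Visit reed.
    At reed: go left to bay.
      Visit bay.
      At bay: no left child.
      At bay: go right to sage.
        sage is a leaf — visit sage.
    At reed: no right child.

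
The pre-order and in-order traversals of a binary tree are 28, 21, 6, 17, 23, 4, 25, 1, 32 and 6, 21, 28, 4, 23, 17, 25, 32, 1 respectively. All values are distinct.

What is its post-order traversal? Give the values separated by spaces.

6 21 4 23 32 1 25 17 28

The first element of pre-order is the root; it splits in-order into left and right subtrees.
Root 28: left subtree has 2 nodes {6, 21}, right has 6 {4, 23, 17, 25, 32, 1}.
  Root 21: left subtree has 1 node {6}, right has 0 { }.
  Root 17: left subtree has 2 nodes {4, 23}, right has 3 {25, 32, 1}.
    Root 23: left subtree has 1 node {4}, right has 0 { }.
    Root 25: left subtree has 0 nodes { }, right has 2 {32, 1}.
      Root 1: left subtree has 1 node {32}, right has 0 { }.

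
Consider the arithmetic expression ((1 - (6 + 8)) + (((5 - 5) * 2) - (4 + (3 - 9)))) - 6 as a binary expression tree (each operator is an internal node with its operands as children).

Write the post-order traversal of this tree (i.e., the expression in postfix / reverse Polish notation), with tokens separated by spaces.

Post-order on an expression tree gives postfix notation: for each operator, emit left operand, right operand, then the operator.

1 6 8 + - 5 5 - 2 * 4 3 9 - + - + 6 -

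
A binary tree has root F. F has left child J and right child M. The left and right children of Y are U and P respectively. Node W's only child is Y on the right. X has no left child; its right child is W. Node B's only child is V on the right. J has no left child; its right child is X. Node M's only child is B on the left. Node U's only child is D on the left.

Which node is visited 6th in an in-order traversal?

In-order visits the left subtree, then the node, then the right subtree.
At F: go left to J.
  At J: no left child.
  Visit J.
  At J: go right to X.
    At X: no left child.
    Visit X.
    At X: go right to W.
      At W: no left child.
      Visit W.
      At W: go right to Y.
        At Y: go left to U.
          At U: go left to D.
            D is a leaf — visit D.
          Visit U.
          At U: no right child.
        Visit Y.
        At Y: go right to P.
          P is a leaf — visit P.
Visit F.
At F: go right to M.
  At M: go left to B.
    At B: no left child.
    Visit B.
    At B: go right to V.
      V is a leaf — visit V.
  Visit M.
  At M: no right child.
Full in-order sequence: J, X, W, D, U, Y, P, F, B, V, M.

Y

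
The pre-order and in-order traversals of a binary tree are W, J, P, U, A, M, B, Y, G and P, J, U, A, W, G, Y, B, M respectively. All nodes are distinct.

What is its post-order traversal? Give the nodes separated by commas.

The first element of pre-order is the root; it splits in-order into left and right subtrees.
Root W: left subtree has 4 nodes {P, J, U, A}, right has 4 {G, Y, B, M}.
  Root J: left subtree has 1 node {P}, right has 2 {U, A}.
    Root U: left subtree has 0 nodes { }, right has 1 {A}.
  Root M: left subtree has 3 nodes {G, Y, B}, right has 0 { }.
    Root B: left subtree has 2 nodes {G, Y}, right has 0 { }.
      Root Y: left subtree has 1 node {G}, right has 0 { }.

P, A, U, J, G, Y, B, M, W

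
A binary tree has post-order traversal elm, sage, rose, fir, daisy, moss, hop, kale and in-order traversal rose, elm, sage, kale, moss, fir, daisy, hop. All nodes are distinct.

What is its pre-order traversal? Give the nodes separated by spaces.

kale rose sage elm hop moss daisy fir

The last element of post-order is the root; it splits in-order into left and right subtrees.
Root kale: left subtree has 3 nodes {rose, elm, sage}, right has 4 {moss, fir, daisy, hop}.
  Root rose: left subtree has 0 nodes { }, right has 2 {elm, sage}.
    Root sage: left subtree has 1 node {elm}, right has 0 { }.
  Root hop: left subtree has 3 nodes {moss, fir, daisy}, right has 0 { }.
    Root moss: left subtree has 0 nodes { }, right has 2 {fir, daisy}.
      Root daisy: left subtree has 1 node {fir}, right has 0 { }.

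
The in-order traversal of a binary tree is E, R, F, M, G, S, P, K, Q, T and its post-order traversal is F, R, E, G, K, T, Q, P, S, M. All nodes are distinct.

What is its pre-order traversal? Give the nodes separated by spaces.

M E R F S G P Q K T

The last element of post-order is the root; it splits in-order into left and right subtrees.
Root M: left subtree has 3 nodes {E, R, F}, right has 6 {G, S, P, K, Q, T}.
  Root E: left subtree has 0 nodes { }, right has 2 {R, F}.
    Root R: left subtree has 0 nodes { }, right has 1 {F}.
  Root S: left subtree has 1 node {G}, right has 4 {P, K, Q, T}.
    Root P: left subtree has 0 nodes { }, right has 3 {K, Q, T}.
      Root Q: left subtree has 1 node {K}, right has 1 {T}.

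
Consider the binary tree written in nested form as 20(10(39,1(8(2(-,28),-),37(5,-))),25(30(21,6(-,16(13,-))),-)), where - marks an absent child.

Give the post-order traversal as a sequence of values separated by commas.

Post-order visits the left subtree, then the right subtree, then the node.
At 20: go left to 10.
  At 10: go left to 39.
    39 is a leaf — visit 39.
  At 10: go right to 1.
    At 1: go left to 8.
      At 8: go left to 2.
        At 2: no left child.
        At 2: go right to 28.
          28 is a leaf — visit 28.
        Visit 2.
      At 8: no right child.
      Visit 8.
    At 1: go right to 37.
      At 37: go left to 5.
        5 is a leaf — visit 5.
      At 37: no right child.
      Visit 37.
    Visit 1.
  Visit 10.
At 20: go right to 25.
  At 25: go left to 30.
    At 30: go left to 21.
      21 is a leaf — visit 21.
    At 30: go right to 6.
      At 6: no left child.
      At 6: go right to 16.
        At 16: go left to 13.
          13 is a leaf — visit 13.
        At 16: no right child.
        Visit 16.
      Visit 6.
    Visit 30.
  At 25: no right child.
  Visit 25.
Visit 20.

39, 28, 2, 8, 5, 37, 1, 10, 21, 13, 16, 6, 30, 25, 20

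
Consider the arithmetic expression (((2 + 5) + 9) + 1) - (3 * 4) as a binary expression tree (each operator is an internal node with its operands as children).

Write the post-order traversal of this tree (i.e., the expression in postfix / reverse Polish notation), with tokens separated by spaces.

2 5 + 9 + 1 + 3 4 * -

Post-order on an expression tree gives postfix notation: for each operator, emit left operand, right operand, then the operator.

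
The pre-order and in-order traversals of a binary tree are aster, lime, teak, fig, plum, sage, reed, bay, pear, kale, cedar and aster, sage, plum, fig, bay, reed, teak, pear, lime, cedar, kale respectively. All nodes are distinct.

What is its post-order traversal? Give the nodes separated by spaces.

The first element of pre-order is the root; it splits in-order into left and right subtrees.
Root aster: left subtree has 0 nodes { }, right has 10 {sage, plum, fig, bay, reed, teak, pear, lime, cedar, kale}.
  Root lime: left subtree has 7 nodes {sage, plum, fig, bay, reed, teak, pear}, right has 2 {cedar, kale}.
    Root teak: left subtree has 5 nodes {sage, plum, fig, bay, reed}, right has 1 {pear}.
      Root fig: left subtree has 2 nodes {sage, plum}, right has 2 {bay, reed}.
        Root plum: left subtree has 1 node {sage}, right has 0 { }.
        Root reed: left subtree has 1 node {bay}, right has 0 { }.
    Root kale: left subtree has 1 node {cedar}, right has 0 { }.

sage plum bay reed fig pear teak cedar kale lime aster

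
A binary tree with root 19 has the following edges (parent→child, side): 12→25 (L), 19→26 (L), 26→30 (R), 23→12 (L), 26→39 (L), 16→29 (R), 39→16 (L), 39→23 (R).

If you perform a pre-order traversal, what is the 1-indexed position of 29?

5

Pre-order visits the node, then its left subtree, then its right subtree.
Visit 19.
At 19: go left to 26.
  Visit 26.
  At 26: go left to 39.
    Visit 39.
    At 39: go left to 16.
      Visit 16.
      At 16: no left child.
      At 16: go right to 29.
        29 is a leaf — visit 29.
    At 39: go right to 23.
      Visit 23.
      At 23: go left to 12.
        Visit 12.
        At 12: go left to 25.
          25 is a leaf — visit 25.
        At 12: no right child.
      At 23: no right child.
  At 26: go right to 30.
    30 is a leaf — visit 30.
At 19: no right child.
Full pre-order sequence: 19, 26, 39, 16, 29, 23, 12, 25, 30.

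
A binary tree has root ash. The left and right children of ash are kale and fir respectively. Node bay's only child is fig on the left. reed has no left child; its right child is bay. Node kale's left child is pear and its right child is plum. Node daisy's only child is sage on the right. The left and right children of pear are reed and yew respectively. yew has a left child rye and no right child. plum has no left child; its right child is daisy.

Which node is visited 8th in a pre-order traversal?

Pre-order visits the node, then its left subtree, then its right subtree.
Visit ash.
At ash: go left to kale.
  Visit kale.
  At kale: go left to pear.
    Visit pear.
    At pear: go left to reed.
      Visit reed.
      At reed: no left child.
      At reed: go right to bay.
        Visit bay.
        At bay: go left to fig.
          fig is a leaf — visit fig.
        At bay: no right child.
    At pear: go right to yew.
      Visit yew.
      At yew: go left to rye.
        rye is a leaf — visit rye.
      At yew: no right child.
  At kale: go right to plum.
    Visit plum.
    At plum: no left child.
    At plum: go right to daisy.
      Visit daisy.
      At daisy: no left child.
      At daisy: go right to sage.
        sage is a leaf — visit sage.
At ash: go right to fir.
  fir is a leaf — visit fir.
Full pre-order sequence: ash, kale, pear, reed, bay, fig, yew, rye, plum, daisy, sage, fir.

rye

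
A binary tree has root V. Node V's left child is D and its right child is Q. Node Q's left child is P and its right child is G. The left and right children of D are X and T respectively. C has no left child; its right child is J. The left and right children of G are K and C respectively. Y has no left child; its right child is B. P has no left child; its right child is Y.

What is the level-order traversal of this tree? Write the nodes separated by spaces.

Level-order visits nodes level by level from the root, left to right within each level.
Level 0: V
Level 1: D, Q
Level 2: X, T, P, G
Level 3: Y, K, C
Level 4: B, J

V D Q X T P G Y K C B J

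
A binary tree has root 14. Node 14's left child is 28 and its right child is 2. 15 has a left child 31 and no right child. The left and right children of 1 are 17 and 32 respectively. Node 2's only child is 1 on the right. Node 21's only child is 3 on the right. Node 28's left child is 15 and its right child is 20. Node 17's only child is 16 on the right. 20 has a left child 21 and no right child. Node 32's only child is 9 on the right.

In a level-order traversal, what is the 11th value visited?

Level-order visits nodes level by level from the root, left to right within each level.
Level 0: 14
Level 1: 28, 2
Level 2: 15, 20, 1
Level 3: 31, 21, 17, 32
Level 4: 3, 16, 9
Full level-order sequence: 14, 28, 2, 15, 20, 1, 31, 21, 17, 32, 3, 16, 9.

3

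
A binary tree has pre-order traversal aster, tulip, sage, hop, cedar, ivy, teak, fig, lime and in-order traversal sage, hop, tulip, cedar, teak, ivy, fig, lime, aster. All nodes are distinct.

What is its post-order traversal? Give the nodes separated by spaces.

hop sage teak lime fig ivy cedar tulip aster

The first element of pre-order is the root; it splits in-order into left and right subtrees.
Root aster: left subtree has 8 nodes {sage, hop, tulip, cedar, teak, ivy, fig, lime}, right has 0 { }.
  Root tulip: left subtree has 2 nodes {sage, hop}, right has 5 {cedar, teak, ivy, fig, lime}.
    Root sage: left subtree has 0 nodes { }, right has 1 {hop}.
    Root cedar: left subtree has 0 nodes { }, right has 4 {teak, ivy, fig, lime}.
      Root ivy: left subtree has 1 node {teak}, right has 2 {fig, lime}.
        Root fig: left subtree has 0 nodes { }, right has 1 {lime}.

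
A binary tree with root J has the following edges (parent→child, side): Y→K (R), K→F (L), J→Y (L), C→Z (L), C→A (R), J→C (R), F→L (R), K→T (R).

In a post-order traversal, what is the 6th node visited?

Z

Post-order visits the left subtree, then the right subtree, then the node.
At J: go left to Y.
  At Y: no left child.
  At Y: go right to K.
    At K: go left to F.
      At F: no left child.
      At F: go right to L.
        L is a leaf — visit L.
      Visit F.
    At K: go right to T.
      T is a leaf — visit T.
    Visit K.
  Visit Y.
At J: go right to C.
  At C: go left to Z.
    Z is a leaf — visit Z.
  At C: go right to A.
    A is a leaf — visit A.
  Visit C.
Visit J.
Full post-order sequence: L, F, T, K, Y, Z, A, C, J.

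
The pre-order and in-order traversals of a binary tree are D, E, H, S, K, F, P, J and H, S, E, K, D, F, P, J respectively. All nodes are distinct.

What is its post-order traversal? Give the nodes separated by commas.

The first element of pre-order is the root; it splits in-order into left and right subtrees.
Root D: left subtree has 4 nodes {H, S, E, K}, right has 3 {F, P, J}.
  Root E: left subtree has 2 nodes {H, S}, right has 1 {K}.
    Root H: left subtree has 0 nodes { }, right has 1 {S}.
  Root F: left subtree has 0 nodes { }, right has 2 {P, J}.
    Root P: left subtree has 0 nodes { }, right has 1 {J}.

S, H, K, E, J, P, F, D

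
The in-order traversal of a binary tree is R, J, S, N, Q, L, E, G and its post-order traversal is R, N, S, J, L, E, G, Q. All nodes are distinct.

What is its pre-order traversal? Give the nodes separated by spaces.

The last element of post-order is the root; it splits in-order into left and right subtrees.
Root Q: left subtree has 4 nodes {R, J, S, N}, right has 3 {L, E, G}.
  Root J: left subtree has 1 node {R}, right has 2 {S, N}.
    Root S: left subtree has 0 nodes { }, right has 1 {N}.
  Root G: left subtree has 2 nodes {L, E}, right has 0 { }.
    Root E: left subtree has 1 node {L}, right has 0 { }.

Q J R S N G E L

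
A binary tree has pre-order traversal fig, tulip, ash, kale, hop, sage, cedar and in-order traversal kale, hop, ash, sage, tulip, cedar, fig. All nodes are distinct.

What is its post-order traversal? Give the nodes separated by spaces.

The first element of pre-order is the root; it splits in-order into left and right subtrees.
Root fig: left subtree has 6 nodes {kale, hop, ash, sage, tulip, cedar}, right has 0 { }.
  Root tulip: left subtree has 4 nodes {kale, hop, ash, sage}, right has 1 {cedar}.
    Root ash: left subtree has 2 nodes {kale, hop}, right has 1 {sage}.
      Root kale: left subtree has 0 nodes { }, right has 1 {hop}.

hop kale sage ash cedar tulip fig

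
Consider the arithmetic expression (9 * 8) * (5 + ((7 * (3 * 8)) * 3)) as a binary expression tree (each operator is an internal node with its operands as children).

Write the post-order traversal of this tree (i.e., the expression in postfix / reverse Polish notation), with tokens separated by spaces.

9 8 * 5 7 3 8 * * 3 * + *

Post-order on an expression tree gives postfix notation: for each operator, emit left operand, right operand, then the operator.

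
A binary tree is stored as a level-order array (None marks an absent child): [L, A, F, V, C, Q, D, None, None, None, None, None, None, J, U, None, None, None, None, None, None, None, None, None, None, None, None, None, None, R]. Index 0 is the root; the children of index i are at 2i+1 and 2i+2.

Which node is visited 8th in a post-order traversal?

Post-order visits the left subtree, then the right subtree, then the node.
At L: go left to A.
  At A: go left to V.
    V is a leaf — visit V.
  At A: go right to C.
    C is a leaf — visit C.
  Visit A.
At L: go right to F.
  At F: go left to Q.
    Q is a leaf — visit Q.
  At F: go right to D.
    At D: go left to J.
      J is a leaf — visit J.
    At D: go right to U.
      At U: go left to R.
        R is a leaf — visit R.
      At U: no right child.
      Visit U.
    Visit D.
  Visit F.
Visit L.
Full post-order sequence: V, C, A, Q, J, R, U, D, F, L.

D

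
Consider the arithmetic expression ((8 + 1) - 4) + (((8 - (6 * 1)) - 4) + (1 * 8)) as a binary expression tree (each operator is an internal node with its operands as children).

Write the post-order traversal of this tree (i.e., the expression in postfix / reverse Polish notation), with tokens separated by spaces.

Post-order on an expression tree gives postfix notation: for each operator, emit left operand, right operand, then the operator.

8 1 + 4 - 8 6 1 * - 4 - 1 8 * + +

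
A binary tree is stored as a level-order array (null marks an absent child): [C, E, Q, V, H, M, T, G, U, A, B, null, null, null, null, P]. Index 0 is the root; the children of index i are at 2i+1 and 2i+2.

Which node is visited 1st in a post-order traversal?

P

Post-order visits the left subtree, then the right subtree, then the node.
At C: go left to E.
  At E: go left to V.
    At V: go left to G.
      At G: go left to P.
        P is a leaf — visit P.
      At G: no right child.
      Visit G.
    At V: go right to U.
      U is a leaf — visit U.
    Visit V.
  At E: go right to H.
    At H: go left to A.
      A is a leaf — visit A.
    At H: go right to B.
      B is a leaf — visit B.
    Visit H.
  Visit E.
At C: go right to Q.
  At Q: go left to M.
    M is a leaf — visit M.
  At Q: go right to T.
    T is a leaf — visit T.
  Visit Q.
Visit C.
Full post-order sequence: P, G, U, V, A, B, H, E, M, T, Q, C.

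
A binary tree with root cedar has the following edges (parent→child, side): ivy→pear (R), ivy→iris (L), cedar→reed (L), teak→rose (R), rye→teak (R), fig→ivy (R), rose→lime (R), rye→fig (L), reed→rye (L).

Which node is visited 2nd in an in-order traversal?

iris

In-order visits the left subtree, then the node, then the right subtree.
At cedar: go left to reed.
  At reed: go left to rye.
    At rye: go left to fig.
      At fig: no left child.
      Visit fig.
      At fig: go right to ivy.
        At ivy: go left to iris.
          iris is a leaf — visit iris.
        Visit ivy.
        At ivy: go right to pear.
          pear is a leaf — visit pear.
    Visit rye.
    At rye: go right to teak.
      At teak: no left child.
      Visit teak.
      At teak: go right to rose.
        At rose: no left child.
        Visit rose.
        At rose: go right to lime.
          lime is a leaf — visit lime.
  Visit reed.
  At reed: no right child.
Visit cedar.
At cedar: no right child.
Full in-order sequence: fig, iris, ivy, pear, rye, teak, rose, lime, reed, cedar.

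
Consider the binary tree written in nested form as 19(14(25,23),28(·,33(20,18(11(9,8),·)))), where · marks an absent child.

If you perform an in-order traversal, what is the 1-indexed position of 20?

6

In-order visits the left subtree, then the node, then the right subtree.
At 19: go left to 14.
  At 14: go left to 25.
    25 is a leaf — visit 25.
  Visit 14.
  At 14: go right to 23.
    23 is a leaf — visit 23.
Visit 19.
At 19: go right to 28.
  At 28: no left child.
  Visit 28.
  At 28: go right to 33.
    At 33: go left to 20.
      20 is a leaf — visit 20.
    Visit 33.
    At 33: go right to 18.
      At 18: go left to 11.
        At 11: go left to 9.
          9 is a leaf — visit 9.
        Visit 11.
        At 11: go right to 8.
          8 is a leaf — visit 8.
      Visit 18.
      At 18: no right child.
Full in-order sequence: 25, 14, 23, 19, 28, 20, 33, 9, 11, 8, 18.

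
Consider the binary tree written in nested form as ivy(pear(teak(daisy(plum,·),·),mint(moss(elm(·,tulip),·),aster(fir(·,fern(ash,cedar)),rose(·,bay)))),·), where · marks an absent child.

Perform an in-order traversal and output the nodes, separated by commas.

In-order visits the left subtree, then the node, then the right subtree.
At ivy: go left to pear.
  At pear: go left to teak.
    At teak: go left to daisy.
      At daisy: go left to plum.
        plum is a leaf — visit plum.
      Visit daisy.
      At daisy: no right child.
    Visit teak.
    At teak: no right child.
  Visit pear.
  At pear: go right to mint.
    At mint: go left to moss.
      At moss: go left to elm.
        At elm: no left child.
        Visit elm.
        At elm: go right to tulip.
          tulip is a leaf — visit tulip.
      Visit moss.
      At moss: no right child.
    Visit mint.
    At mint: go right to aster.
      At aster: go left to fir.
        At fir: no left child.
        Visit fir.
        At fir: go right to fern.
          At fern: go left to ash.
            ash is a leaf — visit ash.
          Visit fern.
          At fern: go right to cedar.
            cedar is a leaf — visit cedar.
      Visit aster.
      At aster: go right to rose.
        At rose: no left child.
        Visit rose.
        At rose: go right to bay.
          bay is a leaf — visit bay.
Visit ivy.
At ivy: no right child.

plum, daisy, teak, pear, elm, tulip, moss, mint, fir, ash, fern, cedar, aster, rose, bay, ivy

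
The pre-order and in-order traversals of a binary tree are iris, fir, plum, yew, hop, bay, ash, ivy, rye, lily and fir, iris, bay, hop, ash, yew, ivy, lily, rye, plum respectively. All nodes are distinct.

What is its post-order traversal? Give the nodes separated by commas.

fir, bay, ash, hop, lily, rye, ivy, yew, plum, iris

The first element of pre-order is the root; it splits in-order into left and right subtrees.
Root iris: left subtree has 1 node {fir}, right has 8 {bay, hop, ash, yew, ivy, lily, rye, plum}.
  Root plum: left subtree has 7 nodes {bay, hop, ash, yew, ivy, lily, rye}, right has 0 { }.
    Root yew: left subtree has 3 nodes {bay, hop, ash}, right has 3 {ivy, lily, rye}.
      Root hop: left subtree has 1 node {bay}, right has 1 {ash}.
      Root ivy: left subtree has 0 nodes { }, right has 2 {lily, rye}.
        Root rye: left subtree has 1 node {lily}, right has 0 { }.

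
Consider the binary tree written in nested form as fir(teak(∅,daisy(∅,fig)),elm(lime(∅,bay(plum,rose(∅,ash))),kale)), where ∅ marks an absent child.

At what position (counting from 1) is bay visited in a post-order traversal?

7

Post-order visits the left subtree, then the right subtree, then the node.
At fir: go left to teak.
  At teak: no left child.
  At teak: go right to daisy.
    At daisy: no left child.
    At daisy: go right to fig.
      fig is a leaf — visit fig.
    Visit daisy.
  Visit teak.
At fir: go right to elm.
  At elm: go left to lime.
    At lime: no left child.
    At lime: go right to bay.
      At bay: go left to plum.
        plum is a leaf — visit plum.
      At bay: go right to rose.
        At rose: no left child.
        At rose: go right to ash.
          ash is a leaf — visit ash.
        Visit rose.
      Visit bay.
    Visit lime.
  At elm: go right to kale.
    kale is a leaf — visit kale.
  Visit elm.
Visit fir.
Full post-order sequence: fig, daisy, teak, plum, ash, rose, bay, lime, kale, elm, fir.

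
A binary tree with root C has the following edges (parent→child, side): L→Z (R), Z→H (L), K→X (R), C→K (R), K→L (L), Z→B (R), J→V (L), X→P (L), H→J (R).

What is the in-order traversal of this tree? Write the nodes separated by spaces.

C L H V J Z B K P X

In-order visits the left subtree, then the node, then the right subtree.
At C: no left child.
Visit C.
At C: go right to K.
  At K: go left to L.
    At L: no left child.
    Visit L.
    At L: go right to Z.
      At Z: go left to H.
        At H: no left child.
        Visit H.
        At H: go right to J.
          At J: go left to V.
            V is a leaf — visit V.
          Visit J.
          At J: no right child.
      Visit Z.
      At Z: go right to B.
        B is a leaf — visit B.
  Visit K.
  At K: go right to X.
    At X: go left to P.
      P is a leaf — visit P.
    Visit X.
    At X: no right child.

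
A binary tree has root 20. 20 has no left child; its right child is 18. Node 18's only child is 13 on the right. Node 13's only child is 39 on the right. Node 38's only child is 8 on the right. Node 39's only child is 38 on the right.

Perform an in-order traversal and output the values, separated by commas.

20, 18, 13, 39, 38, 8

In-order visits the left subtree, then the node, then the right subtree.
At 20: no left child.
Visit 20.
At 20: go right to 18.
  At 18: no left child.
  Visit 18.
  At 18: go right to 13.
    At 13: no left child.
    Visit 13.
    At 13: go right to 39.
      At 39: no left child.
      Visit 39.
      At 39: go right to 38.
        At 38: no left child.
        Visit 38.
        At 38: go right to 8.
          8 is a leaf — visit 8.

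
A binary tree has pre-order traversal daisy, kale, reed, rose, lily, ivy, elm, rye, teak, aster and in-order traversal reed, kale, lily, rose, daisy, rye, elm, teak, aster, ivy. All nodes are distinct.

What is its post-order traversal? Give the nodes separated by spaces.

The first element of pre-order is the root; it splits in-order into left and right subtrees.
Root daisy: left subtree has 4 nodes {reed, kale, lily, rose}, right has 5 {rye, elm, teak, aster, ivy}.
  Root kale: left subtree has 1 node {reed}, right has 2 {lily, rose}.
    Root rose: left subtree has 1 node {lily}, right has 0 { }.
  Root ivy: left subtree has 4 nodes {rye, elm, teak, aster}, right has 0 { }.
    Root elm: left subtree has 1 node {rye}, right has 2 {teak, aster}.
      Root teak: left subtree has 0 nodes { }, right has 1 {aster}.

reed lily rose kale rye aster teak elm ivy daisy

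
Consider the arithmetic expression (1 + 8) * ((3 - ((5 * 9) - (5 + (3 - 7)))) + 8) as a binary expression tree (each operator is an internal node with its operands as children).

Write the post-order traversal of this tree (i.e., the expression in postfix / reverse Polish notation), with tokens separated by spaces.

Post-order on an expression tree gives postfix notation: for each operator, emit left operand, right operand, then the operator.

1 8 + 3 5 9 * 5 3 7 - + - - 8 + *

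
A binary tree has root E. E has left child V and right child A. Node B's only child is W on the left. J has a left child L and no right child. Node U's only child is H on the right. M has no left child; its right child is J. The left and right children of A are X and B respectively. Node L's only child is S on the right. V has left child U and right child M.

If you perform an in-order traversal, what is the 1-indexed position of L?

5

In-order visits the left subtree, then the node, then the right subtree.
At E: go left to V.
  At V: go left to U.
    At U: no left child.
    Visit U.
    At U: go right to H.
      H is a leaf — visit H.
  Visit V.
  At V: go right to M.
    At M: no left child.
    Visit M.
    At M: go right to J.
      At J: go left to L.
        At L: no left child.
        Visit L.
        At L: go right to S.
          S is a leaf — visit S.
      Visit J.
      At J: no right child.
Visit E.
At E: go right to A.
  At A: go left to X.
    X is a leaf — visit X.
  Visit A.
  At A: go right to B.
    At B: go left to W.
      W is a leaf — visit W.
    Visit B.
    At B: no right child.
Full in-order sequence: U, H, V, M, L, S, J, E, X, A, W, B.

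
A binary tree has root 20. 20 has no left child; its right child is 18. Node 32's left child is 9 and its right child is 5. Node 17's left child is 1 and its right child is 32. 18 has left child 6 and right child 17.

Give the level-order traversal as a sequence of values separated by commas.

Level-order visits nodes level by level from the root, left to right within each level.
Level 0: 20
Level 1: 18
Level 2: 6, 17
Level 3: 1, 32
Level 4: 9, 5

20, 18, 6, 17, 1, 32, 9, 5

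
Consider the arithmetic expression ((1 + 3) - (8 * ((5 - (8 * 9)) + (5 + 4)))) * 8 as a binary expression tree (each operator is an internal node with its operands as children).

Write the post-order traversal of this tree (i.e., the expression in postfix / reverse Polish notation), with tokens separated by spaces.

1 3 + 8 5 8 9 * - 5 4 + + * - 8 *

Post-order on an expression tree gives postfix notation: for each operator, emit left operand, right operand, then the operator.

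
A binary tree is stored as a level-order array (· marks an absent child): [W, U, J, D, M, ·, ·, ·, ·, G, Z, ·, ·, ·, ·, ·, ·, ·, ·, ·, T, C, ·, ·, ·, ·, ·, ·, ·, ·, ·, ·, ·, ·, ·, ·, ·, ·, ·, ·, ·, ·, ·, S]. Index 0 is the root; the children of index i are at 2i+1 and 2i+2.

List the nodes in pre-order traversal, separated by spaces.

Pre-order visits the node, then its left subtree, then its right subtree.
Visit W.
At W: go left to U.
  Visit U.
  At U: go left to D.
    D is a leaf — visit D.
  At U: go right to M.
    Visit M.
    At M: go left to G.
      Visit G.
      At G: no left child.
      At G: go right to T.
        T is a leaf — visit T.
    At M: go right to Z.
      Visit Z.
      At Z: go left to C.
        Visit C.
        At C: go left to S.
          S is a leaf — visit S.
        At C: no right child.
      At Z: no right child.
At W: go right to J.
  J is a leaf — visit J.

W U D M G T Z C S J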